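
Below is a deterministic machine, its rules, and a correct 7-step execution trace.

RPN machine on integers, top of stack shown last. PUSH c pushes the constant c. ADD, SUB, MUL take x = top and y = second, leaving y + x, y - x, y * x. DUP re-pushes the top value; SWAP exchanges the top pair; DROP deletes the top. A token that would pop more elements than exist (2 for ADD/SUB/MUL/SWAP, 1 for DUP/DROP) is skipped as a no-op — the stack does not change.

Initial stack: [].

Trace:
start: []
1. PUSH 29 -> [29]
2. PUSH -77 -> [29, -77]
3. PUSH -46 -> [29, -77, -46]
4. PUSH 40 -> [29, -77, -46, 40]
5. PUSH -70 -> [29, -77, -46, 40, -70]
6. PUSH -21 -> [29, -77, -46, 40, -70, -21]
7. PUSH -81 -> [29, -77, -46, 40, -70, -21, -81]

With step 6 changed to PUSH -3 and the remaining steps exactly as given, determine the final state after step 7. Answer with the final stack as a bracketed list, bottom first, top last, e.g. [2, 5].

[29, -77, -46, 40, -70, -3, -81]

(re-executing from step 6 with the substitution; state before step 6: [29, -77, -46, 40, -70])
6. PUSH -3 -> [29, -77, -46, 40, -70, -3]
7. PUSH -81 -> [29, -77, -46, 40, -70, -3, -81]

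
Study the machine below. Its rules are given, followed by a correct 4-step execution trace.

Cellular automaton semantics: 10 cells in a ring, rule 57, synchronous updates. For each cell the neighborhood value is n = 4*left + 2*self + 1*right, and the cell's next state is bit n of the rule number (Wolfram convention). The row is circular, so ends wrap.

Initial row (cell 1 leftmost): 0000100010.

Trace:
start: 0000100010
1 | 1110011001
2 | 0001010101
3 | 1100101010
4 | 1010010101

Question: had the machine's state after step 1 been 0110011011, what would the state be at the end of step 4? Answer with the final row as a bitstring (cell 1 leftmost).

state after step 1 := 0110011011
2 | 1101010110
3 | 1010101101
4 | 0101011011

0101011011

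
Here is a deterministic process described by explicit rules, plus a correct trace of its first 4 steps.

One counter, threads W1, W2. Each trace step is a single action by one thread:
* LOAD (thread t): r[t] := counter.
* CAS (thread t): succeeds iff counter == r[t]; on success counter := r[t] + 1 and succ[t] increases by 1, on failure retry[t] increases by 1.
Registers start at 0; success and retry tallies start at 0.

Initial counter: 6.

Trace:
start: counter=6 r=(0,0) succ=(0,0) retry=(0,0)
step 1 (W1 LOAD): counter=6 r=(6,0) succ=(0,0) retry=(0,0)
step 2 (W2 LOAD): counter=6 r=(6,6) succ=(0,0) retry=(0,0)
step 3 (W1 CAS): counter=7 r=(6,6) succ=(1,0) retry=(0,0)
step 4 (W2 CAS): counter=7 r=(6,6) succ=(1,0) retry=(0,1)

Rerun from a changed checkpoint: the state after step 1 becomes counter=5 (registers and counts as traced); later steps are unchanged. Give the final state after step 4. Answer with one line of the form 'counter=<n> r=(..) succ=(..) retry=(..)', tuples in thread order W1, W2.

state after step 1 := counter=5 r=(6,0) succ=(0,0) retry=(0,0)
step 2 (W2 LOAD): counter=5 r=(6,5) succ=(0,0) retry=(0,0)
step 3 (W1 CAS): counter=5 r=(6,5) succ=(0,0) retry=(1,0)
step 4 (W2 CAS): counter=6 r=(6,5) succ=(0,1) retry=(1,0)

counter=6 r=(6,5) succ=(0,1) retry=(1,0)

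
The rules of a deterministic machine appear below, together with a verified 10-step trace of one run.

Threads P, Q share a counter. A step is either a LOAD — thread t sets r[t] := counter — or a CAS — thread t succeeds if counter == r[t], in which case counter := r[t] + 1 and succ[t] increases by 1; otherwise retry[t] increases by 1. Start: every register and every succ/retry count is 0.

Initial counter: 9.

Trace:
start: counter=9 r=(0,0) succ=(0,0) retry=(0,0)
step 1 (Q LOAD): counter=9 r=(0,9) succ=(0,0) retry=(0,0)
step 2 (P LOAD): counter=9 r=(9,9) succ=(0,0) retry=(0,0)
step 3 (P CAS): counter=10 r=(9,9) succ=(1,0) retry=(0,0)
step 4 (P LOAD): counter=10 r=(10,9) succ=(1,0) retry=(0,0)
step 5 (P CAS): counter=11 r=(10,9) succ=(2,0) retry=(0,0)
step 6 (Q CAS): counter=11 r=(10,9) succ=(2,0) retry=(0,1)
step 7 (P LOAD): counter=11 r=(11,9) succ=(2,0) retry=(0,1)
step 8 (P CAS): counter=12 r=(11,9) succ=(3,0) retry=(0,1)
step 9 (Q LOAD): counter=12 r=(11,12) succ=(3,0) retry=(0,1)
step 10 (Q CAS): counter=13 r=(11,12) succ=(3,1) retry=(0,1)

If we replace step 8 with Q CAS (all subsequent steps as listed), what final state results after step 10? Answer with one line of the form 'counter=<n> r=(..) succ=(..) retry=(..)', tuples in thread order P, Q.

counter=12 r=(11,11) succ=(2,1) retry=(0,2)

(re-executing from step 8 with the substitution; state before step 8: counter=11 r=(11,9) succ=(2,0) retry=(0,1))
step 8 (Q CAS): counter=11 r=(11,9) succ=(2,0) retry=(0,2)
step 9 (Q LOAD): counter=11 r=(11,11) succ=(2,0) retry=(0,2)
step 10 (Q CAS): counter=12 r=(11,11) succ=(2,1) retry=(0,2)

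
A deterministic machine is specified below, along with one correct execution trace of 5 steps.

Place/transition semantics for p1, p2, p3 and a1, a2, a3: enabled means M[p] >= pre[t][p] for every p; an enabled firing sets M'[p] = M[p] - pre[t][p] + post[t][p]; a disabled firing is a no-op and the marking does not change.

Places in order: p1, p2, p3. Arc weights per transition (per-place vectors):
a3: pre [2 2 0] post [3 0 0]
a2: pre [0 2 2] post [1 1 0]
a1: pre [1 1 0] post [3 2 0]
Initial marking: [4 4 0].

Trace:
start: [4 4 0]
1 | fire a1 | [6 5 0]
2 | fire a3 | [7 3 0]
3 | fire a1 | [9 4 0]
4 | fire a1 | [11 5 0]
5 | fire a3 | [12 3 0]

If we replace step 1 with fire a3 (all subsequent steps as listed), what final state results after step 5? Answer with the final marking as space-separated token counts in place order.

(re-executing from step 1 with the substitution; state before step 1: [4 4 0])
1 | fire a3 | [5 2 0]
2 | fire a3 | [6 0 0]
3 | fire a1 | [6 0 0]
4 | fire a1 | [6 0 0]
5 | fire a3 | [6 0 0]

6 0 0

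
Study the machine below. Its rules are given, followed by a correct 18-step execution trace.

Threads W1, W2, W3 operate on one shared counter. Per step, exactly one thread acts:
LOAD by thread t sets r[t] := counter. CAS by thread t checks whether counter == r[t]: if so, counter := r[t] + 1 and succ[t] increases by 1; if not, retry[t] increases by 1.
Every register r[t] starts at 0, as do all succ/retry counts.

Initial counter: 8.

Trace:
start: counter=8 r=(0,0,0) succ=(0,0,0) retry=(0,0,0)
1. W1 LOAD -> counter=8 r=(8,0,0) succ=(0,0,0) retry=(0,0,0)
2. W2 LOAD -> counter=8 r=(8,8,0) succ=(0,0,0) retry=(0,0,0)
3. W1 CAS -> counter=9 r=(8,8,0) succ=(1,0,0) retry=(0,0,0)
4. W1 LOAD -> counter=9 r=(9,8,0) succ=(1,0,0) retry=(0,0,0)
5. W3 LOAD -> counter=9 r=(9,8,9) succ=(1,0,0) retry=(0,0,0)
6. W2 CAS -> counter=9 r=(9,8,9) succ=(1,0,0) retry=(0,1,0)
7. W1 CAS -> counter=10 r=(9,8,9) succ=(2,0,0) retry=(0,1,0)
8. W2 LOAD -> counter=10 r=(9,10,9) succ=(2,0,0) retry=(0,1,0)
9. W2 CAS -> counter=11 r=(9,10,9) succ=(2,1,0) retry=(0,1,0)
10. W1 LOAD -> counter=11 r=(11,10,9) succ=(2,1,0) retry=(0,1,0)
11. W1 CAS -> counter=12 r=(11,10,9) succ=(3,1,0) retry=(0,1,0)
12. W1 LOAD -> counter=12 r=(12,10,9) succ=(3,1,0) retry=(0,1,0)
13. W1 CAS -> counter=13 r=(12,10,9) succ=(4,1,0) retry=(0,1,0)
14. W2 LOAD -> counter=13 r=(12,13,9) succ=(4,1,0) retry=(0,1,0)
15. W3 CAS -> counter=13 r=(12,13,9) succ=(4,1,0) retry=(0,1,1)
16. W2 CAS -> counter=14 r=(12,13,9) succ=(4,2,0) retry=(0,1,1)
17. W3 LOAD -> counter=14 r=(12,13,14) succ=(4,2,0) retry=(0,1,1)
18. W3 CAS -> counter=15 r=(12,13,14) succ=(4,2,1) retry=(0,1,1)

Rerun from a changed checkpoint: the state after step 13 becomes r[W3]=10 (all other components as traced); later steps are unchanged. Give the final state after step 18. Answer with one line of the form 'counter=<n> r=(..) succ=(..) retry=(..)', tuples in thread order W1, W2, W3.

counter=15 r=(12,13,14) succ=(4,2,1) retry=(0,1,1)

state after step 13 := counter=13 r=(12,10,10) succ=(4,1,0) retry=(0,1,0)
14. W2 LOAD -> counter=13 r=(12,13,10) succ=(4,1,0) retry=(0,1,0)
15. W3 CAS -> counter=13 r=(12,13,10) succ=(4,1,0) retry=(0,1,1)
16. W2 CAS -> counter=14 r=(12,13,10) succ=(4,2,0) retry=(0,1,1)
17. W3 LOAD -> counter=14 r=(12,13,14) succ=(4,2,0) retry=(0,1,1)
18. W3 CAS -> counter=15 r=(12,13,14) succ=(4,2,1) retry=(0,1,1)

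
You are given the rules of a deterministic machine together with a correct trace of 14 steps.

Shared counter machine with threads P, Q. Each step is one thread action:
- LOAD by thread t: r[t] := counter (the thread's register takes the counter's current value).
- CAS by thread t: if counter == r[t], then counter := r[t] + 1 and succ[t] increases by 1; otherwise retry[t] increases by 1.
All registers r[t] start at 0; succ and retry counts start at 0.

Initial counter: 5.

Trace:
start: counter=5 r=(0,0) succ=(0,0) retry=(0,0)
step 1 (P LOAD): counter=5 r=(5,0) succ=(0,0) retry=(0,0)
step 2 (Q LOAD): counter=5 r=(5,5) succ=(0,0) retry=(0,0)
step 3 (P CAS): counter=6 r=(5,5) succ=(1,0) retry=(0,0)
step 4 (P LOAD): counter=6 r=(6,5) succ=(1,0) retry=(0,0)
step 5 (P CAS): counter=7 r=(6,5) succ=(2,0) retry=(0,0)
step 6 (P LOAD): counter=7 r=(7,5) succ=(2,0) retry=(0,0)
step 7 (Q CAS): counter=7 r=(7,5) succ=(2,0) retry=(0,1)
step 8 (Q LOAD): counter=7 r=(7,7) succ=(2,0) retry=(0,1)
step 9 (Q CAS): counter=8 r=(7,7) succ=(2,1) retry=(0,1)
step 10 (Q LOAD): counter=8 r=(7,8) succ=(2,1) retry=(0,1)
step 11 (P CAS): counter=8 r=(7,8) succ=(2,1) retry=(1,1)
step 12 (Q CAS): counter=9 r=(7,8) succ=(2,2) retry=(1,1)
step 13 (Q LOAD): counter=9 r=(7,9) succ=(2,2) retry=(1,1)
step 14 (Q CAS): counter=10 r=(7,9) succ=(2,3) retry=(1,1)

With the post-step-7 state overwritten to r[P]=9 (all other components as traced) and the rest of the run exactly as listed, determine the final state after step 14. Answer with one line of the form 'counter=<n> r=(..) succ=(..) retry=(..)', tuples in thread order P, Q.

state after step 7 := counter=7 r=(9,5) succ=(2,0) retry=(0,1)
step 8 (Q LOAD): counter=7 r=(9,7) succ=(2,0) retry=(0,1)
step 9 (Q CAS): counter=8 r=(9,7) succ=(2,1) retry=(0,1)
step 10 (Q LOAD): counter=8 r=(9,8) succ=(2,1) retry=(0,1)
step 11 (P CAS): counter=8 r=(9,8) succ=(2,1) retry=(1,1)
step 12 (Q CAS): counter=9 r=(9,8) succ=(2,2) retry=(1,1)
step 13 (Q LOAD): counter=9 r=(9,9) succ=(2,2) retry=(1,1)
step 14 (Q CAS): counter=10 r=(9,9) succ=(2,3) retry=(1,1)

counter=10 r=(9,9) succ=(2,3) retry=(1,1)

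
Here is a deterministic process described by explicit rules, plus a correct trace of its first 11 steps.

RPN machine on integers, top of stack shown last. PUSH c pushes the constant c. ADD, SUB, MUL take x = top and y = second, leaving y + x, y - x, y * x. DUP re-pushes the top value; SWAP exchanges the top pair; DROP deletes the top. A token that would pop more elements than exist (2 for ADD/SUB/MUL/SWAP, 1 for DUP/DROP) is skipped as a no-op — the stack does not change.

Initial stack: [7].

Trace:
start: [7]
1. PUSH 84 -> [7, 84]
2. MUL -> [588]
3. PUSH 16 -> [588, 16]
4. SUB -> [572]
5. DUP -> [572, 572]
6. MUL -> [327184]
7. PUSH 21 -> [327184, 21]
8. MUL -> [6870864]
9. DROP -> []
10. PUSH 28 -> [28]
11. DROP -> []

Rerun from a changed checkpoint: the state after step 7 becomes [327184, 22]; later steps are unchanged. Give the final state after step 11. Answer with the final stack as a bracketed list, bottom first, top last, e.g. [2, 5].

[]

state after step 7 := [327184, 22]
8. MUL -> [7198048]
9. DROP -> []
10. PUSH 28 -> [28]
11. DROP -> []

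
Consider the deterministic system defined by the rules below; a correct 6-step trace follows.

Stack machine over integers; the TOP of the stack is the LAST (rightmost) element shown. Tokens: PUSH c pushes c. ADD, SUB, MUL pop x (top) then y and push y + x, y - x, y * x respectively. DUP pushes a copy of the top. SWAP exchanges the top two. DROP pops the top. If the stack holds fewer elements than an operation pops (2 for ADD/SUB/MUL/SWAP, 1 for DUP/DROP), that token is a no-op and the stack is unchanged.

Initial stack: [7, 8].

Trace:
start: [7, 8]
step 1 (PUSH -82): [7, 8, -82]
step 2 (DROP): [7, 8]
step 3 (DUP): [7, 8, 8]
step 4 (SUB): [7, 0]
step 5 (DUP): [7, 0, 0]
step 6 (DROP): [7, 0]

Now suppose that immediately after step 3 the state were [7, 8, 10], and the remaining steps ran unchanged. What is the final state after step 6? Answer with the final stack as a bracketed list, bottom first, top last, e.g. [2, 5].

[7, -2]

state after step 3 := [7, 8, 10]
step 4 (SUB): [7, -2]
step 5 (DUP): [7, -2, -2]
step 6 (DROP): [7, -2]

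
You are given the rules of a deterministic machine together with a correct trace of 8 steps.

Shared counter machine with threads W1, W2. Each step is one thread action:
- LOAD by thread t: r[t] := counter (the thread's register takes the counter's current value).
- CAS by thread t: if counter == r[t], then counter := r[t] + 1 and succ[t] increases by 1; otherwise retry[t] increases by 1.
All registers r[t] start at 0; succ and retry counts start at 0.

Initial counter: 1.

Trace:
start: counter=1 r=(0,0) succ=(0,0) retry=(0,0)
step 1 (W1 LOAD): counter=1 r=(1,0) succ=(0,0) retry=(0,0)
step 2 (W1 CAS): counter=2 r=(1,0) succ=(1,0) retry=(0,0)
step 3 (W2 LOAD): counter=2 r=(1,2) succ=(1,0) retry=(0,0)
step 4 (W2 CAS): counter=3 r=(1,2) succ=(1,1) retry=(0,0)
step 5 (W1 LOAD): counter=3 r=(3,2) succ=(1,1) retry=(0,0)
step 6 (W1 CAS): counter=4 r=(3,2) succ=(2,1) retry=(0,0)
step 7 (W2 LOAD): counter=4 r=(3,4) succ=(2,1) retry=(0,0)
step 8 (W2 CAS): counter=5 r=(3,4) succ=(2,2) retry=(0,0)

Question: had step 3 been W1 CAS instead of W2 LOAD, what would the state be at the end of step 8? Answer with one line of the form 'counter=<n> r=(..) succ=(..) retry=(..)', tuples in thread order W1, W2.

counter=4 r=(2,3) succ=(2,1) retry=(1,1)

(re-executing from step 3 with the substitution; state before step 3: counter=2 r=(1,0) succ=(1,0) retry=(0,0))
step 3 (W1 CAS): counter=2 r=(1,0) succ=(1,0) retry=(1,0)
step 4 (W2 CAS): counter=2 r=(1,0) succ=(1,0) retry=(1,1)
step 5 (W1 LOAD): counter=2 r=(2,0) succ=(1,0) retry=(1,1)
step 6 (W1 CAS): counter=3 r=(2,0) succ=(2,0) retry=(1,1)
step 7 (W2 LOAD): counter=3 r=(2,3) succ=(2,0) retry=(1,1)
step 8 (W2 CAS): counter=4 r=(2,3) succ=(2,1) retry=(1,1)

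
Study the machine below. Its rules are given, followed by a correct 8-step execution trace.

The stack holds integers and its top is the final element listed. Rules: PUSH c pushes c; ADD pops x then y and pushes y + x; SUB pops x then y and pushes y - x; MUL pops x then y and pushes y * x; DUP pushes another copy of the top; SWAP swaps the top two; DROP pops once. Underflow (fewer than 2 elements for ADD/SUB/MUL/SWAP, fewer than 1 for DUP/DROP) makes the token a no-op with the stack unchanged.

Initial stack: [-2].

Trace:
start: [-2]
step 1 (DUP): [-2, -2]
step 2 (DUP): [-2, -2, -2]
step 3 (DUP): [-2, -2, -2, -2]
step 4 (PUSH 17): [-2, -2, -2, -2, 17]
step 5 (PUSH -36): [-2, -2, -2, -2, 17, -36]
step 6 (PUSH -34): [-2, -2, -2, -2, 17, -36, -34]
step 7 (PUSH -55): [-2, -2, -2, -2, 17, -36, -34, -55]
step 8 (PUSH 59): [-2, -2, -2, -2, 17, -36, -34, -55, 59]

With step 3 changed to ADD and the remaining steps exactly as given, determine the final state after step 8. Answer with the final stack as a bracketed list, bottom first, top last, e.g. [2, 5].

(re-executing from step 3 with the substitution; state before step 3: [-2, -2, -2])
step 3 (ADD): [-2, -4]
step 4 (PUSH 17): [-2, -4, 17]
step 5 (PUSH -36): [-2, -4, 17, -36]
step 6 (PUSH -34): [-2, -4, 17, -36, -34]
step 7 (PUSH -55): [-2, -4, 17, -36, -34, -55]
step 8 (PUSH 59): [-2, -4, 17, -36, -34, -55, 59]

[-2, -4, 17, -36, -34, -55, 59]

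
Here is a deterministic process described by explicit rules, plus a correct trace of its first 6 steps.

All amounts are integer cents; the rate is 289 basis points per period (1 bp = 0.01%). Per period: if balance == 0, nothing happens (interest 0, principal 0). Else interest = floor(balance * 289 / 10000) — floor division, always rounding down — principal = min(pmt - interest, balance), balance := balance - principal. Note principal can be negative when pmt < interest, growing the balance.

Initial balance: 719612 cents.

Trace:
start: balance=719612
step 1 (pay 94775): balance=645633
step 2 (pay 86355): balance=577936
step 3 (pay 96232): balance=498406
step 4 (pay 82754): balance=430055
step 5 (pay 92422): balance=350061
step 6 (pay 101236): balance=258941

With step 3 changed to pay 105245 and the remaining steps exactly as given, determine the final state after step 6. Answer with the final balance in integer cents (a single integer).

(re-executing from step 3 with the substitution; state before step 3: balance=577936)
step 3 (pay 105245): balance=489393
step 4 (pay 82754): balance=420782
step 5 (pay 92422): balance=340520
step 6 (pay 101236): balance=249125

249125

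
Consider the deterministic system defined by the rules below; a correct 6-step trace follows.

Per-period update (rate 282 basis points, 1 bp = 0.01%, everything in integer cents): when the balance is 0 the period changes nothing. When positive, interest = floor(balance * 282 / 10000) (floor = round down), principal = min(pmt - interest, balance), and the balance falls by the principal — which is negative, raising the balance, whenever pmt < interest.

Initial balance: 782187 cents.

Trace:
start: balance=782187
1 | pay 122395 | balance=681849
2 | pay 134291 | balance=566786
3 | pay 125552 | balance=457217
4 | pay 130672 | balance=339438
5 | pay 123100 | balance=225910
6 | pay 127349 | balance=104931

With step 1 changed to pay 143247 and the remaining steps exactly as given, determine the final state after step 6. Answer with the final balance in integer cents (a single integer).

80967

(re-executing from step 1 with the substitution; state before step 1: balance=782187)
1 | pay 143247 | balance=660997
2 | pay 134291 | balance=545346
3 | pay 125552 | balance=435172
4 | pay 130672 | balance=316771
5 | pay 123100 | balance=202603
6 | pay 127349 | balance=80967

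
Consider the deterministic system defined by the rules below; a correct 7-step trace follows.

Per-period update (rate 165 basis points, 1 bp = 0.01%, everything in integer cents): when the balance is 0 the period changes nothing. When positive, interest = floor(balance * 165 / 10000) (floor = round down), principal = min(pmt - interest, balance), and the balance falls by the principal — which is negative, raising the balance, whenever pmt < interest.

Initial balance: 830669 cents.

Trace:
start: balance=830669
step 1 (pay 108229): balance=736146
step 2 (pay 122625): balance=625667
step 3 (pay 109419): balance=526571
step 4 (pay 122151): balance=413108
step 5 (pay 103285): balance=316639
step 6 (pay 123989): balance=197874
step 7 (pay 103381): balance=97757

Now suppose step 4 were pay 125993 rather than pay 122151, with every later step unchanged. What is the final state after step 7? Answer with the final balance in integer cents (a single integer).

93722

(re-executing from step 4 with the substitution; state before step 4: balance=526571)
step 4 (pay 125993): balance=409266
step 5 (pay 103285): balance=312733
step 6 (pay 123989): balance=193904
step 7 (pay 103381): balance=93722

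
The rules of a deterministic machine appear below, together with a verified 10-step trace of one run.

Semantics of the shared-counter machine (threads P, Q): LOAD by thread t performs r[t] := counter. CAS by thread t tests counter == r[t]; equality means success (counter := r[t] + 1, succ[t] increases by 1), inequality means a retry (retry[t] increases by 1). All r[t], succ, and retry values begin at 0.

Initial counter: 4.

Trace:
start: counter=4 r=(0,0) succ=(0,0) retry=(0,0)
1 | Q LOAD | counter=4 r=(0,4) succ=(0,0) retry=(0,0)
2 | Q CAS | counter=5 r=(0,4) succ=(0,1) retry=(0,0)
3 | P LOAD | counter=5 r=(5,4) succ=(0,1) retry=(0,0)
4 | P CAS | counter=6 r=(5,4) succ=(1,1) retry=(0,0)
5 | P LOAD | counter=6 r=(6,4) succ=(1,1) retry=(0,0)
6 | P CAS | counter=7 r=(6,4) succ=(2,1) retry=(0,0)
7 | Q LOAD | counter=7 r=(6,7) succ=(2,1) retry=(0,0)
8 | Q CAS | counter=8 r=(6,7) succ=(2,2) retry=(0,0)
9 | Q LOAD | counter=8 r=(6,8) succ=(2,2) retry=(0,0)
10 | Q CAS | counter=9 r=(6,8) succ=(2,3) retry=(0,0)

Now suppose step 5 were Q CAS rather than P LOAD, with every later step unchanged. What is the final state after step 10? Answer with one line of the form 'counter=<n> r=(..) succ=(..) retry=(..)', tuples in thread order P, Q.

counter=8 r=(5,7) succ=(1,3) retry=(1,1)

(re-executing from step 5 with the substitution; state before step 5: counter=6 r=(5,4) succ=(1,1) retry=(0,0))
5 | Q CAS | counter=6 r=(5,4) succ=(1,1) retry=(0,1)
6 | P CAS | counter=6 r=(5,4) succ=(1,1) retry=(1,1)
7 | Q LOAD | counter=6 r=(5,6) succ=(1,1) retry=(1,1)
8 | Q CAS | counter=7 r=(5,6) succ=(1,2) retry=(1,1)
9 | Q LOAD | counter=7 r=(5,7) succ=(1,2) retry=(1,1)
10 | Q CAS | counter=8 r=(5,7) succ=(1,3) retry=(1,1)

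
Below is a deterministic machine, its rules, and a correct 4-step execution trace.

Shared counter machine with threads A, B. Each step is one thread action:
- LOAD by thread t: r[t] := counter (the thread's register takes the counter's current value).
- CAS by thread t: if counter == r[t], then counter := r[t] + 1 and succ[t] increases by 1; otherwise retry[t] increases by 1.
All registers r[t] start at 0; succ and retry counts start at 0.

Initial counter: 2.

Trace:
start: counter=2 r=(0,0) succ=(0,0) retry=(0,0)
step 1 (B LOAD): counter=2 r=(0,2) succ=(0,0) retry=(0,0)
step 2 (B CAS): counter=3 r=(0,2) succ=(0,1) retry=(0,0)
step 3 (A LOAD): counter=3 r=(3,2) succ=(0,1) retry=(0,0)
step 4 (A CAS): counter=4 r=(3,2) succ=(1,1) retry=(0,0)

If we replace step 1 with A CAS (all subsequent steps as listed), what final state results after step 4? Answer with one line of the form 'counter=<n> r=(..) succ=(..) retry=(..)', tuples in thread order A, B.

counter=3 r=(2,0) succ=(1,0) retry=(1,1)

(re-executing from step 1 with the substitution; state before step 1: counter=2 r=(0,0) succ=(0,0) retry=(0,0))
step 1 (A CAS): counter=2 r=(0,0) succ=(0,0) retry=(1,0)
step 2 (B CAS): counter=2 r=(0,0) succ=(0,0) retry=(1,1)
step 3 (A LOAD): counter=2 r=(2,0) succ=(0,0) retry=(1,1)
step 4 (A CAS): counter=3 r=(2,0) succ=(1,0) retry=(1,1)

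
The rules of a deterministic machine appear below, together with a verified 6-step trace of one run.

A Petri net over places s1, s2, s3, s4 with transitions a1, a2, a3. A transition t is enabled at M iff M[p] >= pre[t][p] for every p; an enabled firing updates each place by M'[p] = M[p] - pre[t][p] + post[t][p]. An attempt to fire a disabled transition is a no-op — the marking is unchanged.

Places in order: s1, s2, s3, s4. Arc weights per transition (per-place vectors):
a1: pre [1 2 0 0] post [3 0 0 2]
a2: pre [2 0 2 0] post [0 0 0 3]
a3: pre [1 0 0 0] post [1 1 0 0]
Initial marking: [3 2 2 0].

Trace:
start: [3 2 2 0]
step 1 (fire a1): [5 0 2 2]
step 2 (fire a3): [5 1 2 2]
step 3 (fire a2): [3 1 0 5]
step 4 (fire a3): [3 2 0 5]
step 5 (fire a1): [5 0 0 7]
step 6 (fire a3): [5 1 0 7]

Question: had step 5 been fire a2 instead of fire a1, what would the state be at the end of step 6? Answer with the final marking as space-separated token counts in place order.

3 3 0 5

(re-executing from step 5 with the substitution; state before step 5: [3 2 0 5])
step 5 (fire a2): [3 2 0 5]
step 6 (fire a3): [3 3 0 5]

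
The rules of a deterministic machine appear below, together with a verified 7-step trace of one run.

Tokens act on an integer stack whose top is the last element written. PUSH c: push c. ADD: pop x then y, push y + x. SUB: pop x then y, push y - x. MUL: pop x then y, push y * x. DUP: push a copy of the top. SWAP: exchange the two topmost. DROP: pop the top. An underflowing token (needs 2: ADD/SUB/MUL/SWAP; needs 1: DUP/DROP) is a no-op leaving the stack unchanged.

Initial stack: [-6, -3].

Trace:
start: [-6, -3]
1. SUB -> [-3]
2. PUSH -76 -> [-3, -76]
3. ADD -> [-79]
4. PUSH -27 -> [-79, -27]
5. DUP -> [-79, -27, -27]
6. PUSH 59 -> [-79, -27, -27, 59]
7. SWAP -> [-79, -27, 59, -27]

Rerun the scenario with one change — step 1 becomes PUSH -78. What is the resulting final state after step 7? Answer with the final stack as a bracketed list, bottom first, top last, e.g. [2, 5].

(re-executing from step 1 with the substitution; state before step 1: [-6, -3])
1. PUSH -78 -> [-6, -3, -78]
2. PUSH -76 -> [-6, -3, -78, -76]
3. ADD -> [-6, -3, -154]
4. PUSH -27 -> [-6, -3, -154, -27]
5. DUP -> [-6, -3, -154, -27, -27]
6. PUSH 59 -> [-6, -3, -154, -27, -27, 59]
7. SWAP -> [-6, -3, -154, -27, 59, -27]

[-6, -3, -154, -27, 59, -27]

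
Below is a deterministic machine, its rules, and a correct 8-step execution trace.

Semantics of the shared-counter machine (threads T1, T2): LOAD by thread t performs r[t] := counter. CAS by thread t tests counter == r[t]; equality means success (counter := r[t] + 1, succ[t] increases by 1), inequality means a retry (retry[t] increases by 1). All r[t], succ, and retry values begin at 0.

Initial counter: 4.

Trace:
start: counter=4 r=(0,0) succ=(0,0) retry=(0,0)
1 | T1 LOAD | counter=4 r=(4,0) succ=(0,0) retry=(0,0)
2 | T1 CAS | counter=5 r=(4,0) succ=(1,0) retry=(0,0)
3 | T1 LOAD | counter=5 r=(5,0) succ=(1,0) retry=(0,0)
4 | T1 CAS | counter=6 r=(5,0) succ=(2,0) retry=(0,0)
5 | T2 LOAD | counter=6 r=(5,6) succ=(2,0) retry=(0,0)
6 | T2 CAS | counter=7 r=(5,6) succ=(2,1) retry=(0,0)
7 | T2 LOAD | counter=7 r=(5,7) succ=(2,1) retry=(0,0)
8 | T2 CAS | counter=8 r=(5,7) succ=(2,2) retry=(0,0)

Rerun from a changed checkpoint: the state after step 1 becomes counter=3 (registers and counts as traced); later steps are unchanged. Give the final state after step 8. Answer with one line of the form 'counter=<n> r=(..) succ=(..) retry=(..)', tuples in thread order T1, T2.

counter=6 r=(3,5) succ=(1,2) retry=(1,0)

state after step 1 := counter=3 r=(4,0) succ=(0,0) retry=(0,0)
2 | T1 CAS | counter=3 r=(4,0) succ=(0,0) retry=(1,0)
3 | T1 LOAD | counter=3 r=(3,0) succ=(0,0) retry=(1,0)
4 | T1 CAS | counter=4 r=(3,0) succ=(1,0) retry=(1,0)
5 | T2 LOAD | counter=4 r=(3,4) succ=(1,0) retry=(1,0)
6 | T2 CAS | counter=5 r=(3,4) succ=(1,1) retry=(1,0)
7 | T2 LOAD | counter=5 r=(3,5) succ=(1,1) retry=(1,0)
8 | T2 CAS | counter=6 r=(3,5) succ=(1,2) retry=(1,0)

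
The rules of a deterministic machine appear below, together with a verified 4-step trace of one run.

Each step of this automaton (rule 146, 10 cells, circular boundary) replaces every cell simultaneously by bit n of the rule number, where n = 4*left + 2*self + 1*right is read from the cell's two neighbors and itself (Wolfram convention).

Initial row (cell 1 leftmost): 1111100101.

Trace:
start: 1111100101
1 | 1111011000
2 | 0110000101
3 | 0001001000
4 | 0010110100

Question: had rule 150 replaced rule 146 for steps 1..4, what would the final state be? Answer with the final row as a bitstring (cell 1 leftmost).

(re-executing steps 1..4 under rule 150; state before step 1: 1111100101)
1 | 1111011100
2 | 0110001011
3 | 0001011000
4 | 0011000100

0011000100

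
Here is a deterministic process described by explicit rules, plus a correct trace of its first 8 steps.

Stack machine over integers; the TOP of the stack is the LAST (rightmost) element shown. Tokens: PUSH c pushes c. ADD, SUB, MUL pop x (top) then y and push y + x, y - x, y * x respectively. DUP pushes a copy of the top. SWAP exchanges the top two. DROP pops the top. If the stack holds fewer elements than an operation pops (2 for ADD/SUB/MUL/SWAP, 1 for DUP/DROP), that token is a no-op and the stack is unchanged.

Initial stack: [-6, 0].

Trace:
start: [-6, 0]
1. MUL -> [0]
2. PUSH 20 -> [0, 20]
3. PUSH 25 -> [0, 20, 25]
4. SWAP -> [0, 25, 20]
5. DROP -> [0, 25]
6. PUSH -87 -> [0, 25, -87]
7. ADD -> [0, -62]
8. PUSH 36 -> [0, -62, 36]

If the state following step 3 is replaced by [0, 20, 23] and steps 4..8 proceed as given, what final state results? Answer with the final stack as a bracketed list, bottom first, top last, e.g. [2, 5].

[0, -64, 36]

state after step 3 := [0, 20, 23]
4. SWAP -> [0, 23, 20]
5. DROP -> [0, 23]
6. PUSH -87 -> [0, 23, -87]
7. ADD -> [0, -64]
8. PUSH 36 -> [0, -64, 36]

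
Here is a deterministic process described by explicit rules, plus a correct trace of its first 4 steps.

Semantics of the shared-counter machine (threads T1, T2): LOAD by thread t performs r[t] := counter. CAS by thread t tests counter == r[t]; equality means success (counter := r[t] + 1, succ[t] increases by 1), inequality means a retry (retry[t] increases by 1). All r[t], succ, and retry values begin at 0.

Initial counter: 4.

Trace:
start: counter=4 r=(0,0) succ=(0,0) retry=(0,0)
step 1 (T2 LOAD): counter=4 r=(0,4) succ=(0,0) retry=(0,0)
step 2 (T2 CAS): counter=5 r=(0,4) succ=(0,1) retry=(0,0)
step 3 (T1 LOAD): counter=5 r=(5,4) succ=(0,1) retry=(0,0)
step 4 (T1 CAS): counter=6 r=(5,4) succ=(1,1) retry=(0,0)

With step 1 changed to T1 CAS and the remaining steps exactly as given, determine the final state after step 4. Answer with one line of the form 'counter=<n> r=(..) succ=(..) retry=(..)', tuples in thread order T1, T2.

(re-executing from step 1 with the substitution; state before step 1: counter=4 r=(0,0) succ=(0,0) retry=(0,0))
step 1 (T1 CAS): counter=4 r=(0,0) succ=(0,0) retry=(1,0)
step 2 (T2 CAS): counter=4 r=(0,0) succ=(0,0) retry=(1,1)
step 3 (T1 LOAD): counter=4 r=(4,0) succ=(0,0) retry=(1,1)
step 4 (T1 CAS): counter=5 r=(4,0) succ=(1,0) retry=(1,1)

counter=5 r=(4,0) succ=(1,0) retry=(1,1)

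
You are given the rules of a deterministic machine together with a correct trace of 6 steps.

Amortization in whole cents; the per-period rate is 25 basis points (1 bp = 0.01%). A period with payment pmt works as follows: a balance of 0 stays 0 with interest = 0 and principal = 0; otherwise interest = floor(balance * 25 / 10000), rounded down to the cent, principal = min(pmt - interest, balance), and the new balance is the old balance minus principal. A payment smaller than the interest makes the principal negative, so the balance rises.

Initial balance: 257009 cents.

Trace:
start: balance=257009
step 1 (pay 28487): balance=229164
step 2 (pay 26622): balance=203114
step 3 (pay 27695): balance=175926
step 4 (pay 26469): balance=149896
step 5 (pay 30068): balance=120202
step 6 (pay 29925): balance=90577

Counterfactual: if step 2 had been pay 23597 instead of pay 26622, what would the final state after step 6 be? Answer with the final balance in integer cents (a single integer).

93634

(re-executing from step 2 with the substitution; state before step 2: balance=229164)
step 2 (pay 23597): balance=206139
step 3 (pay 27695): balance=178959
step 4 (pay 26469): balance=152937
step 5 (pay 30068): balance=123251
step 6 (pay 29925): balance=93634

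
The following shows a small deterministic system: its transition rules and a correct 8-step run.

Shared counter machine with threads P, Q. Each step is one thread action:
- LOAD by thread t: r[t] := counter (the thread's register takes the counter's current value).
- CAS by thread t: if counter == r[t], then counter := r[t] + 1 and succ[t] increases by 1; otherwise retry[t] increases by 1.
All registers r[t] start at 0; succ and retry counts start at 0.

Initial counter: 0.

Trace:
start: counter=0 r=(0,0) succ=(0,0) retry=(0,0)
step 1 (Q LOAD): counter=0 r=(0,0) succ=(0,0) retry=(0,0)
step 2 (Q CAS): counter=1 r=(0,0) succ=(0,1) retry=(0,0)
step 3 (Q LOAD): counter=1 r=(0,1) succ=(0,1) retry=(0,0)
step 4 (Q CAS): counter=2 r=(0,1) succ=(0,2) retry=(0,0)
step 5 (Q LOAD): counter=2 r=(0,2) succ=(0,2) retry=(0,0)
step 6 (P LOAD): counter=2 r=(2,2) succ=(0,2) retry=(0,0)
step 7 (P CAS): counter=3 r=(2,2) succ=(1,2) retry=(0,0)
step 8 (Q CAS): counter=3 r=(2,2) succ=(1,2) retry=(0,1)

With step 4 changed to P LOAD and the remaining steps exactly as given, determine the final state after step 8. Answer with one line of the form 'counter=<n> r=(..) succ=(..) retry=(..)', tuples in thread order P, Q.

counter=2 r=(1,1) succ=(1,1) retry=(0,1)

(re-executing from step 4 with the substitution; state before step 4: counter=1 r=(0,1) succ=(0,1) retry=(0,0))
step 4 (P LOAD): counter=1 r=(1,1) succ=(0,1) retry=(0,0)
step 5 (Q LOAD): counter=1 r=(1,1) succ=(0,1) retry=(0,0)
step 6 (P LOAD): counter=1 r=(1,1) succ=(0,1) retry=(0,0)
step 7 (P CAS): counter=2 r=(1,1) succ=(1,1) retry=(0,0)
step 8 (Q CAS): counter=2 r=(1,1) succ=(1,1) retry=(0,1)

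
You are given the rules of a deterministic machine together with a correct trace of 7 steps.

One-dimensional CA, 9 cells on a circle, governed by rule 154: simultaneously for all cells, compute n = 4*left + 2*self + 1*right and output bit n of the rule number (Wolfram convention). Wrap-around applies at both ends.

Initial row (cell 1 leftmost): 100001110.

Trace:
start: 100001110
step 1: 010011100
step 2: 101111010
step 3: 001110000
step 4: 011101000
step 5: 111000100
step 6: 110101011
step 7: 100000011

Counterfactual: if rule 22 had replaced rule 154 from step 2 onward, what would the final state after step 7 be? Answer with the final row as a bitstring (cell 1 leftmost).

010000100

(re-executing steps 2..7 under rule 22; state before step 2: 010011100)
step 2: 111100010
step 3: 000010110
step 4: 000110001
step 5: 101001011
step 6: 001111000
step 7: 010000100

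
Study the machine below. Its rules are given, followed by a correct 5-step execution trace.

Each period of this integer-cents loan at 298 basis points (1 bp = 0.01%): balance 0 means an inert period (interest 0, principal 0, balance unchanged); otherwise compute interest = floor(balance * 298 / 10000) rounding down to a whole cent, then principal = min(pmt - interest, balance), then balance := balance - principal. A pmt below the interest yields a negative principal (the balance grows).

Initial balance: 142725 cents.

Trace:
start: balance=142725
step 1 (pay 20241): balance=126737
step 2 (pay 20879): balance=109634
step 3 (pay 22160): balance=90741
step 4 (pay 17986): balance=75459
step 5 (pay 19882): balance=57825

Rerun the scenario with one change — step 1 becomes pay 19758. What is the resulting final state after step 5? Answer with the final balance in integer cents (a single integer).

58368

(re-executing from step 1 with the substitution; state before step 1: balance=142725)
step 1 (pay 19758): balance=127220
step 2 (pay 20879): balance=110132
step 3 (pay 22160): balance=91253
step 4 (pay 17986): balance=75986
step 5 (pay 19882): balance=58368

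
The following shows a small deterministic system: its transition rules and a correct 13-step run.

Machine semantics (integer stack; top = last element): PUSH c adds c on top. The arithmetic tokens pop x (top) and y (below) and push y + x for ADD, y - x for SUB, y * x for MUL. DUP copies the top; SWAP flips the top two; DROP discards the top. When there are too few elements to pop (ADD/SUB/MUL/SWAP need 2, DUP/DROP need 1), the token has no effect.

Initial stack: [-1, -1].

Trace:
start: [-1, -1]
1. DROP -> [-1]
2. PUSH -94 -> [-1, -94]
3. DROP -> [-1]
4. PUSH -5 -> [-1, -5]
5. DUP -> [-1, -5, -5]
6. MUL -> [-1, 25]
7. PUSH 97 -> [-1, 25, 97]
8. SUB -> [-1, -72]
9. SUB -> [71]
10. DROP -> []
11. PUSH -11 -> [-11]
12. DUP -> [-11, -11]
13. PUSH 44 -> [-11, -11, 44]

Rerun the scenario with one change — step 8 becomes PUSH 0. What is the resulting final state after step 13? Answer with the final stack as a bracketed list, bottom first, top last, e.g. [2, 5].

(re-executing from step 8 with the substitution; state before step 8: [-1, 25, 97])
8. PUSH 0 -> [-1, 25, 97, 0]
9. SUB -> [-1, 25, 97]
10. DROP -> [-1, 25]
11. PUSH -11 -> [-1, 25, -11]
12. DUP -> [-1, 25, -11, -11]
13. PUSH 44 -> [-1, 25, -11, -11, 44]

[-1, 25, -11, -11, 44]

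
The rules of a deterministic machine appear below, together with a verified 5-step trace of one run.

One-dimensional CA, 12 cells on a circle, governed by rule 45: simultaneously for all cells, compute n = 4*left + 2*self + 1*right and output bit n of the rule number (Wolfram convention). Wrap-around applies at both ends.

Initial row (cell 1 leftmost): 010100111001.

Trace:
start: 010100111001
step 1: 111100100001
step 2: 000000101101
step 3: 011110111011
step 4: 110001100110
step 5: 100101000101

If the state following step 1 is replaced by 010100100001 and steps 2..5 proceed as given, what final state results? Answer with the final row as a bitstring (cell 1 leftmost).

010001100100

state after step 1 := 010100100001
step 2: 111100101101
step 3: 000000111011
step 4: 011110100110
step 5: 010001100100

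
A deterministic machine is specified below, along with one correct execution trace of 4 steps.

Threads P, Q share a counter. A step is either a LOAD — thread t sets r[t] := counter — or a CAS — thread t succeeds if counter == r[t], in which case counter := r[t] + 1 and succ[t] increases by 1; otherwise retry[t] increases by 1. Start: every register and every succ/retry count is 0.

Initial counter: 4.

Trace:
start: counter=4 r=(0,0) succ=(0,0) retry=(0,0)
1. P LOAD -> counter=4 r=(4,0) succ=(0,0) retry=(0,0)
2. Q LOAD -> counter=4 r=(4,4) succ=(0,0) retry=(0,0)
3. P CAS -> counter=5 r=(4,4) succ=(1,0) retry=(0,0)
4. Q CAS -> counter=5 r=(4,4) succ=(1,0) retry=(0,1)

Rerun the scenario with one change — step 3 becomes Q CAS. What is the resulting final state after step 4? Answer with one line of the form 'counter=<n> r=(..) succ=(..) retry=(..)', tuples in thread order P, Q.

counter=5 r=(4,4) succ=(0,1) retry=(0,1)

(re-executing from step 3 with the substitution; state before step 3: counter=4 r=(4,4) succ=(0,0) retry=(0,0))
3. Q CAS -> counter=5 r=(4,4) succ=(0,1) retry=(0,0)
4. Q CAS -> counter=5 r=(4,4) succ=(0,1) retry=(0,1)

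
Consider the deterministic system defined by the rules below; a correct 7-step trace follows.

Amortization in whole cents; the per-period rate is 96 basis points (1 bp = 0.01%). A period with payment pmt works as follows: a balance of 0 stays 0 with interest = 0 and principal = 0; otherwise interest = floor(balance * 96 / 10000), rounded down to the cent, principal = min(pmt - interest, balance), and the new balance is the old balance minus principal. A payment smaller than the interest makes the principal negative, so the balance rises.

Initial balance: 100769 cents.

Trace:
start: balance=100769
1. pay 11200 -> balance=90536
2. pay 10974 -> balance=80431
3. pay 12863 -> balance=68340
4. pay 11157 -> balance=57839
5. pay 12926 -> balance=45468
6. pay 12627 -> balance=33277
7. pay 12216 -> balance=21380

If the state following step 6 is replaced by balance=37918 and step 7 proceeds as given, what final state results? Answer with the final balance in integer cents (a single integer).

26066

state after step 6 := balance=37918
7. pay 12216 -> balance=26066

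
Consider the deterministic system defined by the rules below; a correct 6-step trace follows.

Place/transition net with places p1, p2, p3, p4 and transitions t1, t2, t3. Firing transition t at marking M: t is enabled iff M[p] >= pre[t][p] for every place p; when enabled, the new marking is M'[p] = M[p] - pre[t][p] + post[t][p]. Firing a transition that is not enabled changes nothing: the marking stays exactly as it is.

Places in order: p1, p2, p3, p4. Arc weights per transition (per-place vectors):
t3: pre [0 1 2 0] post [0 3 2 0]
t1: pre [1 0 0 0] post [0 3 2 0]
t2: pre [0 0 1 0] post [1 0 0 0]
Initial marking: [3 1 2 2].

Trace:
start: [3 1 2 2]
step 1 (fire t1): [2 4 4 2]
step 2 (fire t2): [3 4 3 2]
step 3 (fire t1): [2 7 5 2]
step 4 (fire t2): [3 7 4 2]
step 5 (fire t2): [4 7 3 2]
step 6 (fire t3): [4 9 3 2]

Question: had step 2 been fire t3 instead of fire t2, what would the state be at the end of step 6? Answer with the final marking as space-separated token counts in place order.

(re-executing from step 2 with the substitution; state before step 2: [2 4 4 2])
step 2 (fire t3): [2 6 4 2]
step 3 (fire t1): [1 9 6 2]
step 4 (fire t2): [2 9 5 2]
step 5 (fire t2): [3 9 4 2]
step 6 (fire t3): [3 11 4 2]

3 11 4 2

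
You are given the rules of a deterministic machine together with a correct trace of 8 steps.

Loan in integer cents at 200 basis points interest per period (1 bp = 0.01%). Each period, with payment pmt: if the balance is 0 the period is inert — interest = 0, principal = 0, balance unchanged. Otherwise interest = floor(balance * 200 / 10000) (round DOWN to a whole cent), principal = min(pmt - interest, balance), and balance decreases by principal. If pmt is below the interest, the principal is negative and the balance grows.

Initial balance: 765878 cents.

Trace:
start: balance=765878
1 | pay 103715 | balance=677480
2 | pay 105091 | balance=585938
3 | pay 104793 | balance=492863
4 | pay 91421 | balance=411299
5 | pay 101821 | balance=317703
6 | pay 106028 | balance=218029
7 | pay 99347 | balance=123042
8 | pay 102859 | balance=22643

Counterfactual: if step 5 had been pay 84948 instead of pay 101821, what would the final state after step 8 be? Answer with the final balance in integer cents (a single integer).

(re-executing from step 5 with the substitution; state before step 5: balance=411299)
5 | pay 84948 | balance=334576
6 | pay 106028 | balance=235239
7 | pay 99347 | balance=140596
8 | pay 102859 | balance=40548

40548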